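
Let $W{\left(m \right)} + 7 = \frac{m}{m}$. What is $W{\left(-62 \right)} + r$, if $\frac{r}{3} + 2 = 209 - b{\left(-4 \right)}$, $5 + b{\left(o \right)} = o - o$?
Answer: $630$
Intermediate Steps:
$W{\left(m \right)} = -6$ ($W{\left(m \right)} = -7 + \frac{m}{m} = -7 + 1 = -6$)
$b{\left(o \right)} = -5$ ($b{\left(o \right)} = -5 + \left(o - o\right) = -5 + 0 = -5$)
$r = 636$ ($r = -6 + 3 \left(209 - -5\right) = -6 + 3 \left(209 + 5\right) = -6 + 3 \cdot 214 = -6 + 642 = 636$)
$W{\left(-62 \right)} + r = -6 + 636 = 630$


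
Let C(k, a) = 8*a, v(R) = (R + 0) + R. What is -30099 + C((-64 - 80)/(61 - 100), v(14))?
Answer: -29875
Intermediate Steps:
v(R) = 2*R (v(R) = R + R = 2*R)
-30099 + C((-64 - 80)/(61 - 100), v(14)) = -30099 + 8*(2*14) = -30099 + 8*28 = -30099 + 224 = -29875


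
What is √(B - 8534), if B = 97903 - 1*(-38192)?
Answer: √127561 ≈ 357.16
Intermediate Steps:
B = 136095 (B = 97903 + 38192 = 136095)
√(B - 8534) = √(136095 - 8534) = √127561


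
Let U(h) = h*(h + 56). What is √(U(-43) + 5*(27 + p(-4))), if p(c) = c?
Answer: 2*I*√111 ≈ 21.071*I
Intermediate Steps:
U(h) = h*(56 + h)
√(U(-43) + 5*(27 + p(-4))) = √(-43*(56 - 43) + 5*(27 - 4)) = √(-43*13 + 5*23) = √(-559 + 115) = √(-444) = 2*I*√111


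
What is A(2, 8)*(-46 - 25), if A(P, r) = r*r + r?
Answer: -5112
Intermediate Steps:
A(P, r) = r + r² (A(P, r) = r² + r = r + r²)
A(2, 8)*(-46 - 25) = (8*(1 + 8))*(-46 - 25) = (8*9)*(-71) = 72*(-71) = -5112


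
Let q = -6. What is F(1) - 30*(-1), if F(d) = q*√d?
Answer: 24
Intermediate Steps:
F(d) = -6*√d
F(1) - 30*(-1) = -6*√1 - 30*(-1) = -6*1 + 30 = -6 + 30 = 24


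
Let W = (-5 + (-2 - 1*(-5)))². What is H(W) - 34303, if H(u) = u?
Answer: -34299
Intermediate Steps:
W = 4 (W = (-5 + (-2 + 5))² = (-5 + 3)² = (-2)² = 4)
H(W) - 34303 = 4 - 34303 = -34299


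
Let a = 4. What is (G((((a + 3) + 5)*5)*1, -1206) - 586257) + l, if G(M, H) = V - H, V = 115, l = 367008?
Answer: -217928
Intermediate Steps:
G(M, H) = 115 - H
(G((((a + 3) + 5)*5)*1, -1206) - 586257) + l = ((115 - 1*(-1206)) - 586257) + 367008 = ((115 + 1206) - 586257) + 367008 = (1321 - 586257) + 367008 = -584936 + 367008 = -217928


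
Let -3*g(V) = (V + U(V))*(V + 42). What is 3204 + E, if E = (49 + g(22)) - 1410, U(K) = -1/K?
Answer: 15121/11 ≈ 1374.6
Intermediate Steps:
g(V) = -(42 + V)*(V - 1/V)/3 (g(V) = -(V - 1/V)*(V + 42)/3 = -(V - 1/V)*(42 + V)/3 = -(42 + V)*(V - 1/V)/3)
E = -20123/11 (E = (49 + (⅓)*(42 + 22*(1 - 1*22² - 42*22))/22) - 1410 = (49 + (⅓)*(1/22)*(42 + 22*(1 - 1*484 - 924))) - 1410 = (49 + (⅓)*(1/22)*(42 + 22*(1 - 484 - 924))) - 1410 = (49 + (⅓)*(1/22)*(42 + 22*(-1407))) - 1410 = (49 + (⅓)*(1/22)*(42 - 30954)) - 1410 = (49 + (⅓)*(1/22)*(-30912)) - 1410 = (49 - 5152/11) - 1410 = -4613/11 - 1410 = -20123/11 ≈ -1829.4)
3204 + E = 3204 - 20123/11 = 15121/11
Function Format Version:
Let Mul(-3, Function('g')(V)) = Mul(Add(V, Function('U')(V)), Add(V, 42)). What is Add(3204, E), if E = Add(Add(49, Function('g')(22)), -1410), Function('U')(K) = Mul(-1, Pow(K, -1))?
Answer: Rational(15121, 11) ≈ 1374.6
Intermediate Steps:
Function('g')(V) = Mul(Rational(-1, 3), Add(42, V), Add(V, Mul(-1, Pow(V, -1)))) (Function('g')(V) = Mul(Rational(-1, 3), Mul(Add(V, Mul(-1, Pow(V, -1))), Add(V, 42))) = Mul(Rational(-1, 3), Mul(Add(V, Mul(-1, Pow(V, -1))), Add(42, V))) = Mul(Rational(-1, 3), Mul(Add(42, V), Add(V, Mul(-1, Pow(V, -1))))) = Mul(Rational(-1, 3), Add(42, V), Add(V, Mul(-1, Pow(V, -1)))))
E = Rational(-20123, 11) (E = Add(Add(49, Mul(Rational(1, 3), Pow(22, -1), Add(42, Mul(22, Add(1, Mul(-1, Pow(22, 2)), Mul(-42, 22)))))), -1410) = Add(Add(49, Mul(Rational(1, 3), Rational(1, 22), Add(42, Mul(22, Add(1, Mul(-1, 484), -924))))), -1410) = Add(Add(49, Mul(Rational(1, 3), Rational(1, 22), Add(42, Mul(22, Add(1, -484, -924))))), -1410) = Add(Add(49, Mul(Rational(1, 3), Rational(1, 22), Add(42, Mul(22, -1407)))), -1410) = Add(Add(49, Mul(Rational(1, 3), Rational(1, 22), Add(42, -30954))), -1410) = Add(Add(49, Mul(Rational(1, 3), Rational(1, 22), -30912)), -1410) = Add(Add(49, Rational(-5152, 11)), -1410) = Add(Rational(-4613, 11), -1410) = Rational(-20123, 11) ≈ -1829.4)
Add(3204, E) = Add(3204, Rational(-20123, 11)) = Rational(15121, 11)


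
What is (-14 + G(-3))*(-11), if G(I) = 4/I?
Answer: 506/3 ≈ 168.67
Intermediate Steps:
(-14 + G(-3))*(-11) = (-14 + 4/(-3))*(-11) = (-14 + 4*(-⅓))*(-11) = (-14 - 4/3)*(-11) = -46/3*(-11) = 506/3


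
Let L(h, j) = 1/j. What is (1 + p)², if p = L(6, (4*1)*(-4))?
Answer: 225/256 ≈ 0.87891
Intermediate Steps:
p = -1/16 (p = 1/((4*1)*(-4)) = 1/(4*(-4)) = 1/(-16) = -1/16 ≈ -0.062500)
(1 + p)² = (1 - 1/16)² = (15/16)² = 225/256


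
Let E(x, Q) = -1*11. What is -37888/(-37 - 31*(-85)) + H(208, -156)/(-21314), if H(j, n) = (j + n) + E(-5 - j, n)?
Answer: -403825675/27686886 ≈ -14.585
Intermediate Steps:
E(x, Q) = -11
H(j, n) = -11 + j + n (H(j, n) = (j + n) - 11 = -11 + j + n)
-37888/(-37 - 31*(-85)) + H(208, -156)/(-21314) = -37888/(-37 - 31*(-85)) + (-11 + 208 - 156)/(-21314) = -37888/(-37 + 2635) + 41*(-1/21314) = -37888/2598 - 41/21314 = -37888*1/2598 - 41/21314 = -18944/1299 - 41/21314 = -403825675/27686886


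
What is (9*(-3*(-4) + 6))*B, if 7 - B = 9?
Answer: -324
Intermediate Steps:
B = -2 (B = 7 - 1*9 = 7 - 9 = -2)
(9*(-3*(-4) + 6))*B = (9*(-3*(-4) + 6))*(-2) = (9*(12 + 6))*(-2) = (9*18)*(-2) = 162*(-2) = -324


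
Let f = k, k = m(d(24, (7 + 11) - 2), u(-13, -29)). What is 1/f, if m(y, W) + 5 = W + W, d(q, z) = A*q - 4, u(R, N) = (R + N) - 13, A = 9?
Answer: -1/115 ≈ -0.0086956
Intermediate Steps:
u(R, N) = -13 + N + R (u(R, N) = (N + R) - 13 = -13 + N + R)
d(q, z) = -4 + 9*q (d(q, z) = 9*q - 4 = -4 + 9*q)
m(y, W) = -5 + 2*W (m(y, W) = -5 + (W + W) = -5 + 2*W)
k = -115 (k = -5 + 2*(-13 - 29 - 13) = -5 + 2*(-55) = -5 - 110 = -115)
f = -115
1/f = 1/(-115) = -1/115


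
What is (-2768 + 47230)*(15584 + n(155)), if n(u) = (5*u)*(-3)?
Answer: 589521658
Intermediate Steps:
n(u) = -15*u
(-2768 + 47230)*(15584 + n(155)) = (-2768 + 47230)*(15584 - 15*155) = 44462*(15584 - 2325) = 44462*13259 = 589521658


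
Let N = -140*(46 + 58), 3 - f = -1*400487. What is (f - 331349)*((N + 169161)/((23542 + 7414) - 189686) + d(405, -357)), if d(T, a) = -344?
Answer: -1262001195887/52910 ≈ -2.3852e+7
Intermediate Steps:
f = 400490 (f = 3 - (-1)*400487 = 3 - 1*(-400487) = 3 + 400487 = 400490)
N = -14560 (N = -140*104 = -14560)
(f - 331349)*((N + 169161)/((23542 + 7414) - 189686) + d(405, -357)) = (400490 - 331349)*((-14560 + 169161)/((23542 + 7414) - 189686) - 344) = 69141*(154601/(30956 - 189686) - 344) = 69141*(154601/(-158730) - 344) = 69141*(154601*(-1/158730) - 344) = 69141*(-154601/158730 - 344) = 69141*(-54757721/158730) = -1262001195887/52910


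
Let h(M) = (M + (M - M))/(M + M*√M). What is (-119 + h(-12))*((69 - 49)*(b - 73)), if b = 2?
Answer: 2840*(-59*I + 119*√3)/(-I + 2*√3) ≈ 1.6887e+5 + 378.39*I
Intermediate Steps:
h(M) = M/(M + M^(3/2)) (h(M) = (M + 0)/(M + M^(3/2)) = M/(M + M^(3/2)))
(-119 + h(-12))*((69 - 49)*(b - 73)) = (-119 - 12/(-12 + (-12)^(3/2)))*((69 - 49)*(2 - 73)) = (-119 - 12/(-12 - 24*I*√3))*(20*(-71)) = (-119 - 12/(-12 - 24*I*√3))*(-1420) = 168980 + 17040/(-12 - 24*I*√3)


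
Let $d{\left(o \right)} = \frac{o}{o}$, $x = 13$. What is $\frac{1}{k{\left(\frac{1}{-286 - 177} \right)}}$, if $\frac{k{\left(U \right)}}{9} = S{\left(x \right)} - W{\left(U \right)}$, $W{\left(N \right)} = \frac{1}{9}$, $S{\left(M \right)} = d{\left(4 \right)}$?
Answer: $\frac{1}{8} \approx 0.125$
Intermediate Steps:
$d{\left(o \right)} = 1$
$S{\left(M \right)} = 1$
$W{\left(N \right)} = \frac{1}{9}$
$k{\left(U \right)} = 8$ ($k{\left(U \right)} = 9 \left(1 - \frac{1}{9}\right) = 9 \cdot \frac{8}{9} = 8$)
$\frac{1}{k{\left(\frac{1}{-286 - 177} \right)}} = \frac{1}{8}$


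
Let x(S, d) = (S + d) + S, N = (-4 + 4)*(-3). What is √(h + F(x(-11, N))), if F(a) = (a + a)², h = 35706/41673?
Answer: √373735660298/13891 ≈ 44.010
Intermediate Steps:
h = 11902/13891 (h = 35706*(1/41673) = 11902/13891 ≈ 0.85681)
N = 0 (N = 0*(-3) = 0)
x(S, d) = d + 2*S
F(a) = 4*a² (F(a) = (2*a)² = 4*a²)
√(h + F(x(-11, N))) = √(11902/13891 + 4*(0 + 2*(-11))²) = √(11902/13891 + 4*(0 - 22)²) = √(11902/13891 + 4*(-22)²) = √(11902/13891 + 4*484) = √(11902/13891 + 1936) = √(26904878/13891) = √373735660298/13891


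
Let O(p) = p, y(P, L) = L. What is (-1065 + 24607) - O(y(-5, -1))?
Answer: 23543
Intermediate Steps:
(-1065 + 24607) - O(y(-5, -1)) = (-1065 + 24607) - 1*(-1) = 23542 + 1 = 23543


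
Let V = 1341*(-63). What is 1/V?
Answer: -1/84483 ≈ -1.1837e-5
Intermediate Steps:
V = -84483
1/V = 1/(-84483) = -1/84483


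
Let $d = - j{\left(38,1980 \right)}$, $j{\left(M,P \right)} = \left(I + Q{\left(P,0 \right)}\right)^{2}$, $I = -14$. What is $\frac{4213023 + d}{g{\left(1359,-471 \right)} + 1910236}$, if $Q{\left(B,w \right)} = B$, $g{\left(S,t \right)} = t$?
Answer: $\frac{26759}{146905} \approx 0.18215$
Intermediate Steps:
$j{\left(M,P \right)} = \left(-14 + P\right)^{2}$
$d = -3865156$ ($d = - \left(-14 + 1980\right)^{2} = - 1966^{2} = \left(-1\right) 3865156 = -3865156$)
$\frac{4213023 + d}{g{\left(1359,-471 \right)} + 1910236} = \frac{4213023 - 3865156}{-471 + 1910236} = \frac{347867}{1909765} = 347867 \cdot \frac{1}{1909765} = \frac{26759}{146905}$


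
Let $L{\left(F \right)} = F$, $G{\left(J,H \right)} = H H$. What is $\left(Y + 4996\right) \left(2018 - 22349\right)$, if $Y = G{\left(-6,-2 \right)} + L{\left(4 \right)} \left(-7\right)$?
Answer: $-101085732$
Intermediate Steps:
$G{\left(J,H \right)} = H^{2}$
$Y = -24$ ($Y = \left(-2\right)^{2} + 4 \left(-7\right) = 4 - 28 = -24$)
$\left(Y + 4996\right) \left(2018 - 22349\right) = \left(-24 + 4996\right) \left(2018 - 22349\right) = 4972 \left(-20331\right) = -101085732$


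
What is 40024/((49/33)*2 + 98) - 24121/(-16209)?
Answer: 5372272175/13502097 ≈ 397.88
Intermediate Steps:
40024/((49/33)*2 + 98) - 24121/(-16209) = 40024/((49*(1/33))*2 + 98) - 24121*(-1/16209) = 40024/((49/33)*2 + 98) + 24121/16209 = 40024/(98/33 + 98) + 24121/16209 = 40024/(3332/33) + 24121/16209 = 40024*(33/3332) + 24121/16209 = 330198/833 + 24121/16209 = 5372272175/13502097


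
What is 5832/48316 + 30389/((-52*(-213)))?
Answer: 383217539/133787004 ≈ 2.8644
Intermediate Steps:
5832/48316 + 30389/((-52*(-213))) = 5832*(1/48316) + 30389/11076 = 1458/12079 + 30389*(1/11076) = 1458/12079 + 30389/11076 = 383217539/133787004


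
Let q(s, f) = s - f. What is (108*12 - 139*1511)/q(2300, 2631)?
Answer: 208733/331 ≈ 630.61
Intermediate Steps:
(108*12 - 139*1511)/q(2300, 2631) = (108*12 - 139*1511)/(2300 - 1*2631) = (1296 - 210029)/(2300 - 2631) = -208733/(-331) = -208733*(-1/331) = 208733/331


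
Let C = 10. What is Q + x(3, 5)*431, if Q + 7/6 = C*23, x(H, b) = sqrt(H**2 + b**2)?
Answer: 1373/6 + 431*sqrt(34) ≈ 2742.0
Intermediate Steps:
Q = 1373/6 (Q = -7/6 + 10*23 = -7/6 + 230 = 1373/6 ≈ 228.83)
Q + x(3, 5)*431 = 1373/6 + sqrt(3**2 + 5**2)*431 = 1373/6 + sqrt(9 + 25)*431 = 1373/6 + sqrt(34)*431 = 1373/6 + 431*sqrt(34)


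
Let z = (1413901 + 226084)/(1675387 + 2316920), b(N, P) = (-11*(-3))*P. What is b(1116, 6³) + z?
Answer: 28458804281/3992307 ≈ 7128.4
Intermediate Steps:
b(N, P) = 33*P
z = 1639985/3992307 ≈ 0.41079
b(1116, 6³) + z = 33*6³ + 1639985/3992307 = 33*216 + 1639985/3992307 = 7128 + 1639985/3992307 = 28458804281/3992307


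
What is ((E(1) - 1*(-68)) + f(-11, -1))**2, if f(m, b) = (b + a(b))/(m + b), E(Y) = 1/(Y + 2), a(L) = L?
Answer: 18769/4 ≈ 4692.3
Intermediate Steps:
E(Y) = 1/(2 + Y)
f(m, b) = 2*b/(b + m) (f(m, b) = (b + b)/(m + b) = (2*b)/(b + m) = 2*b/(b + m))
((E(1) - 1*(-68)) + f(-11, -1))**2 = ((1/(2 + 1) - 1*(-68)) + 2*(-1)/(-1 - 11))**2 = ((1/3 + 68) + 2*(-1)/(-12))**2 = ((1/3 + 68) + 2*(-1)*(-1/12))**2 = (205/3 + 1/6)**2 = (137/2)**2 = 18769/4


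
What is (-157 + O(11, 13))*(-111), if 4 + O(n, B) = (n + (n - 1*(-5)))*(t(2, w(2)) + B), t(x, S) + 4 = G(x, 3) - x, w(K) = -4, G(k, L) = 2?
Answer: -9102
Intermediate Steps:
t(x, S) = -2 - x (t(x, S) = -4 + (2 - x) = -2 - x)
O(n, B) = -4 + (-4 + B)*(5 + 2*n) (O(n, B) = -4 + (n + (n - 1*(-5)))*((-2 - 1*2) + B) = -4 + (n + (n + 5))*((-2 - 2) + B) = -4 + (n + (5 + n))*(-4 + B) = -4 + (5 + 2*n)*(-4 + B) = -4 + (-4 + B)*(5 + 2*n))
(-157 + O(11, 13))*(-111) = (-157 + (-24 - 8*11 + 5*13 + 2*13*11))*(-111) = (-157 + (-24 - 88 + 65 + 286))*(-111) = (-157 + 239)*(-111) = 82*(-111) = -9102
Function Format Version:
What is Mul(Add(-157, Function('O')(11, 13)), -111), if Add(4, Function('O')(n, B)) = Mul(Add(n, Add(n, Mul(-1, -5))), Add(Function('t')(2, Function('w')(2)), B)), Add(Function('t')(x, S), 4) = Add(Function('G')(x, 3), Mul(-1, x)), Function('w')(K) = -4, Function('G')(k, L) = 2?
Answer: -9102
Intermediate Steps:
Function('t')(x, S) = Add(-2, Mul(-1, x)) (Function('t')(x, S) = Add(-4, Add(2, Mul(-1, x))) = Add(-2, Mul(-1, x)))
Function('O')(n, B) = Add(-4, Mul(Add(-4, B), Add(5, Mul(2, n)))) (Function('O')(n, B) = Add(-4, Mul(Add(n, Add(n, Mul(-1, -5))), Add(Add(-2, Mul(-1, 2)), B))) = Add(-4, Mul(Add(n, Add(n, 5)), Add(Add(-2, -2), B))) = Add(-4, Mul(Add(n, Add(5, n)), Add(-4, B))) = Add(-4, Mul(Add(5, Mul(2, n)), Add(-4, B))) = Add(-4, Mul(Add(-4, B), Add(5, Mul(2, n)))))
Mul(Add(-157, Function('O')(11, 13)), -111) = Mul(Add(-157, Add(-24, Mul(-8, 11), Mul(5, 13), Mul(2, 13, 11))), -111) = Mul(Add(-157, Add(-24, -88, 65, 286)), -111) = Mul(Add(-157, 239), -111) = Mul(82, -111) = -9102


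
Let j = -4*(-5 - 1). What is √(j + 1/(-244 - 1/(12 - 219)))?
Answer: √61212514227/50507 ≈ 4.8986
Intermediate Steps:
j = 24 (j = -4*(-6) = 24)
√(j + 1/(-244 - 1/(12 - 219))) = √(24 + 1/(-244 - 1/(12 - 219))) = √(24 + 1/(-244 - 1/(-207))) = √(24 + 1/(-244 - 1*(-1/207))) = √(24 + 1/(-244 + 1/207)) = √(24 + 1/(-50507/207)) = √(24 - 207/50507) = √(1211961/50507) = √61212514227/50507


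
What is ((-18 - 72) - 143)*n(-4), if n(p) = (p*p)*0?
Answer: 0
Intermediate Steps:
n(p) = 0 (n(p) = p²*0 = 0)
((-18 - 72) - 143)*n(-4) = ((-18 - 72) - 143)*0 = (-90 - 143)*0 = -233*0 = 0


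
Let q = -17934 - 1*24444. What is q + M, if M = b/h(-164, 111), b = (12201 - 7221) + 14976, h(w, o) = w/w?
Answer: -22422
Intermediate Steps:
h(w, o) = 1
b = 19956 (b = 4980 + 14976 = 19956)
q = -42378 (q = -17934 - 24444 = -42378)
M = 19956 (M = 19956/1 = 19956*1 = 19956)
q + M = -42378 + 19956 = -22422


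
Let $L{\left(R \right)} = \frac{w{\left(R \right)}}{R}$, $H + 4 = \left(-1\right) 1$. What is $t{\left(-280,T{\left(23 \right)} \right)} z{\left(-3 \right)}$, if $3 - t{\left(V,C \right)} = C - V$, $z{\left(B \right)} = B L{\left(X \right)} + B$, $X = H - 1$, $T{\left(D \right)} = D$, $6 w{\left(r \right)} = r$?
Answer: $1050$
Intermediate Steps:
$w{\left(r \right)} = \frac{r}{6}$
$H = -5$ ($H = -4 - 1 = -5$)
$X = -6$ ($X = -5 - 1 = -6$)
$L{\left(R \right)} = \frac{1}{6}$ ($L{\left(R \right)} = \frac{\frac{1}{6} R}{R} = \frac{1}{6}$)
$z{\left(B \right)} = \frac{7 B}{6}$ ($z{\left(B \right)} = B \frac{1}{6} + B = \frac{B}{6} + B = \frac{7 B}{6}$)
$t{\left(V,C \right)} = 3 + V - C$ ($t{\left(V,C \right)} = 3 - \left(C - V\right) = 3 + V - C$)
$t{\left(-280,T{\left(23 \right)} \right)} z{\left(-3 \right)} = \left(3 - 280 - 23\right) \frac{7}{6} \left(-3\right) = \left(3 - 280 - 23\right) \left(- \frac{7}{2}\right) = \left(-300\right) \left(- \frac{7}{2}\right) = 1050$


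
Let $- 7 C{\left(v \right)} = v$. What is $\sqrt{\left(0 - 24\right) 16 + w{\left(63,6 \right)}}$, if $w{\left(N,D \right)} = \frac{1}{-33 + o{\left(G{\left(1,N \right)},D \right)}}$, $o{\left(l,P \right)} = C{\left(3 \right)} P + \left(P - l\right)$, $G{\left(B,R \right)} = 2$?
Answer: $\frac{i \sqrt{18756491}}{221} \approx 19.597 i$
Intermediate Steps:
$C{\left(v \right)} = - \frac{v}{7}$
$o{\left(l,P \right)} = - l + \frac{4 P}{7}$ ($o{\left(l,P \right)} = \left(- \frac{1}{7}\right) 3 P + \left(P - l\right) = - \frac{3 P}{7} + \left(P - l\right) = - l + \frac{4 P}{7}$)
$w{\left(N,D \right)} = \frac{1}{-35 + \frac{4 D}{7}}$ ($w{\left(N,D \right)} = \frac{1}{-33 + \left(\left(-1\right) 2 + \frac{4 D}{7}\right)} = \frac{1}{-33 + \left(-2 + \frac{4 D}{7}\right)} = \frac{1}{-35 + \frac{4 D}{7}}$)
$\sqrt{\left(0 - 24\right) 16 + w{\left(63,6 \right)}} = \sqrt{\left(0 - 24\right) 16 + \frac{7}{-245 + 4 \cdot 6}} = \sqrt{\left(-24\right) 16 + \frac{7}{-245 + 24}} = \sqrt{-384 + \frac{7}{-221}} = \sqrt{-384 + 7 \left(- \frac{1}{221}\right)} = \sqrt{-384 - \frac{7}{221}} = \sqrt{- \frac{84871}{221}} = \frac{i \sqrt{18756491}}{221}$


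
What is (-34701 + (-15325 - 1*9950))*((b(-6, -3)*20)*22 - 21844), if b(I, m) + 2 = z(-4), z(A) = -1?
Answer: 1389284064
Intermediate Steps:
b(I, m) = -3 (b(I, m) = -2 - 1 = -3)
(-34701 + (-15325 - 1*9950))*((b(-6, -3)*20)*22 - 21844) = (-34701 + (-15325 - 1*9950))*(-3*20*22 - 21844) = (-34701 + (-15325 - 9950))*(-60*22 - 21844) = (-34701 - 25275)*(-1320 - 21844) = -59976*(-23164) = 1389284064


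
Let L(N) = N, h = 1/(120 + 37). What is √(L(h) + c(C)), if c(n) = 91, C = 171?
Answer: 4*√140201/157 ≈ 9.5397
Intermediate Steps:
h = 1/157 ≈ 0.0063694
√(L(h) + c(C)) = √(1/157 + 91) = √(14288/157) = 4*√140201/157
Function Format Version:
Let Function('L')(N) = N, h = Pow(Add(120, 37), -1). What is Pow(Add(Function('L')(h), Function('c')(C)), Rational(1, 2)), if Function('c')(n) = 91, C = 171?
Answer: Mul(Rational(4, 157), Pow(140201, Rational(1, 2))) ≈ 9.5397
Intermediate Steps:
h = Rational(1, 157) (h = Pow(157, -1) = Rational(1, 157) ≈ 0.0063694)
Pow(Add(Function('L')(h), Function('c')(C)), Rational(1, 2)) = Pow(Add(Rational(1, 157), 91), Rational(1, 2)) = Pow(Rational(14288, 157), Rational(1, 2)) = Mul(Rational(4, 157), Pow(140201, Rational(1, 2)))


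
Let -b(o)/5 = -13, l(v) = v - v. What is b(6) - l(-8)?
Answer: 65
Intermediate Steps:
l(v) = 0
b(o) = 65 (b(o) = -5*(-13) = 65)
b(6) - l(-8) = 65 - 1*0 = 65 + 0 = 65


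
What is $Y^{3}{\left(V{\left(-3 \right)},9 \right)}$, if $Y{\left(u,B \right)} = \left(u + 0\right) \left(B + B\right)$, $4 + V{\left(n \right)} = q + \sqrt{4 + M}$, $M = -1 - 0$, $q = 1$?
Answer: $-314928 + 174960 \sqrt{3} \approx -11888.0$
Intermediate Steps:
$M = -1$ ($M = -1 + 0 = -1$)
$V{\left(n \right)} = -3 + \sqrt{3}$ ($V{\left(n \right)} = -4 + \left(1 + \sqrt{4 - 1}\right) = -4 + \left(1 + \sqrt{3}\right) = -3 + \sqrt{3}$)
$Y{\left(u,B \right)} = 2 B u$ ($Y{\left(u,B \right)} = u 2 B = 2 B u$)
$Y^{3}{\left(V{\left(-3 \right)},9 \right)} = \left(2 \cdot 9 \left(-3 + \sqrt{3}\right)\right)^{3} = \left(-54 + 18 \sqrt{3}\right)^{3}$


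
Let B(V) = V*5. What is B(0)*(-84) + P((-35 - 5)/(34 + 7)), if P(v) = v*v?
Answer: 1600/1681 ≈ 0.95181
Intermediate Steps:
P(v) = v**2
B(V) = 5*V
B(0)*(-84) + P((-35 - 5)/(34 + 7)) = (5*0)*(-84) + ((-35 - 5)/(34 + 7))**2 = 0*(-84) + (-40/41)**2 = 0 + (-40*1/41)**2 = 0 + (-40/41)**2 = 0 + 1600/1681 = 1600/1681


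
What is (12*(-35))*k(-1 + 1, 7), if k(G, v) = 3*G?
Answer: 0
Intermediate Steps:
(12*(-35))*k(-1 + 1, 7) = (12*(-35))*(3*(-1 + 1)) = -1260*0 = -420*0 = 0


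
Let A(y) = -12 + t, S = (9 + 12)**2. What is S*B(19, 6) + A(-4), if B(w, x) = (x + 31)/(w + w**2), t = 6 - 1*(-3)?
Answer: 15177/380 ≈ 39.939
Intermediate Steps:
t = 9 (t = 6 + 3 = 9)
S = 441 (S = 21**2 = 441)
A(y) = -3 (A(y) = -12 + 9 = -3)
B(w, x) = (31 + x)/(w + w**2)
S*B(19, 6) + A(-4) = 441*((31 + 6)/(19*(1 + 19))) - 3 = 441*((1/19)*37/20) - 3 = 441*((1/19)*(1/20)*37) - 3 = 441*(37/380) - 3 = 16317/380 - 3 = 15177/380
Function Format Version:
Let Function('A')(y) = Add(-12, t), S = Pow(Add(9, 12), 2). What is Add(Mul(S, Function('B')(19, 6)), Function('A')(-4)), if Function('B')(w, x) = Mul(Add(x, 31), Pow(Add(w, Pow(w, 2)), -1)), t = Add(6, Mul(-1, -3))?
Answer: Rational(15177, 380) ≈ 39.939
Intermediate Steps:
t = 9 (t = Add(6, 3) = 9)
S = 441 (S = Pow(21, 2) = 441)
Function('A')(y) = -3 (Function('A')(y) = Add(-12, 9) = -3)
Function('B')(w, x) = Mul(Pow(Add(w, Pow(w, 2)), -1), Add(31, x)) (Function('B')(w, x) = Mul(Add(31, x), Pow(Add(w, Pow(w, 2)), -1)) = Mul(Pow(Add(w, Pow(w, 2)), -1), Add(31, x)))
Add(Mul(S, Function('B')(19, 6)), Function('A')(-4)) = Add(Mul(441, Mul(Pow(19, -1), Pow(Add(1, 19), -1), Add(31, 6))), -3) = Add(Mul(441, Mul(Rational(1, 19), Pow(20, -1), 37)), -3) = Add(Mul(441, Mul(Rational(1, 19), Rational(1, 20), 37)), -3) = Add(Mul(441, Rational(37, 380)), -3) = Add(Rational(16317, 380), -3) = Rational(15177, 380)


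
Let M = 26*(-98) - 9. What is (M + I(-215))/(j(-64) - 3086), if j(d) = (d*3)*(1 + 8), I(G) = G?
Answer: 1386/2407 ≈ 0.57582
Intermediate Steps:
j(d) = 27*d (j(d) = (3*d)*9 = 27*d)
M = -2557 (M = -2548 - 9 = -2557)
(M + I(-215))/(j(-64) - 3086) = (-2557 - 215)/(27*(-64) - 3086) = -2772/(-1728 - 3086) = -2772/(-4814) = -2772*(-1/4814) = 1386/2407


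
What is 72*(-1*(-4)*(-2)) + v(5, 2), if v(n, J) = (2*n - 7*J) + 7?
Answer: -573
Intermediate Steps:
v(n, J) = 7 - 7*J + 2*n (v(n, J) = (-7*J + 2*n) + 7 = 7 - 7*J + 2*n)
72*(-1*(-4)*(-2)) + v(5, 2) = 72*(-1*(-4)*(-2)) + (7 - 7*2 + 2*5) = 72*(4*(-2)) + (7 - 14 + 10) = 72*(-8) + 3 = -576 + 3 = -573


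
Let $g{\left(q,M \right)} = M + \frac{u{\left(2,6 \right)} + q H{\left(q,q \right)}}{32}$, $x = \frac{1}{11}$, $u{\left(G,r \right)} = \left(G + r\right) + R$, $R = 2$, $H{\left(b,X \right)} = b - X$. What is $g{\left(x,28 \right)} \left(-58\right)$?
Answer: $- \frac{13137}{8} \approx -1642.1$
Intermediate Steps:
$u{\left(G,r \right)} = 2 + G + r$ ($u{\left(G,r \right)} = \left(G + r\right) + 2 = 2 + G + r$)
$x = \frac{1}{11} \approx 0.090909$
$g{\left(q,M \right)} = \frac{5}{16} + M$ ($g{\left(q,M \right)} = M + \frac{\left(2 + 2 + 6\right) + q \left(q - q\right)}{32} = M + \left(10 + q 0\right) \frac{1}{32} = M + \left(10 + 0\right) \frac{1}{32} = M + 10 \cdot \frac{1}{32} = M + \frac{5}{16} = \frac{5}{16} + M$)
$g{\left(x,28 \right)} \left(-58\right) = \left(\frac{5}{16} + 28\right) \left(-58\right) = \frac{453}{16} \left(-58\right) = - \frac{13137}{8}$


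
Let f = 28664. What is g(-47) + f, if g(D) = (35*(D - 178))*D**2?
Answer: -17367211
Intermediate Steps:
g(D) = D**2*(-6230 + 35*D) (g(D) = (35*(-178 + D))*D**2 = (-6230 + 35*D)*D**2 = D**2*(-6230 + 35*D))
g(-47) + f = 35*(-47)**2*(-178 - 47) + 28664 = 35*2209*(-225) + 28664 = -17395875 + 28664 = -17367211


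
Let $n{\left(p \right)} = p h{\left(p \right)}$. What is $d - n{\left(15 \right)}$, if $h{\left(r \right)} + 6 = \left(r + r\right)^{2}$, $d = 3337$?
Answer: $-10073$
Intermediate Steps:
$h{\left(r \right)} = -6 + 4 r^{2}$ ($h{\left(r \right)} = -6 + \left(r + r\right)^{2} = -6 + \left(2 r\right)^{2} = -6 + 4 r^{2}$)
$n{\left(p \right)} = p \left(-6 + 4 p^{2}\right)$
$d - n{\left(15 \right)} = 3337 - \left(\left(-6\right) 15 + 4 \cdot 15^{3}\right) = 3337 - \left(-90 + 4 \cdot 3375\right) = 3337 - \left(-90 + 13500\right) = 3337 - 13410 = -10073$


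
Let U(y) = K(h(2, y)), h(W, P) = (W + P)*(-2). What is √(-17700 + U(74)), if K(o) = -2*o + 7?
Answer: I*√17389 ≈ 131.87*I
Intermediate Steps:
h(W, P) = -2*P - 2*W (h(W, P) = (P + W)*(-2) = -2*P - 2*W)
K(o) = 7 - 2*o
U(y) = 15 + 4*y (U(y) = 7 - 2*(-2*y - 2*2) = 7 - 2*(-2*y - 4) = 7 - 2*(-4 - 2*y) = 7 + (8 + 4*y) = 15 + 4*y)
√(-17700 + U(74)) = √(-17700 + (15 + 4*74)) = √(-17700 + (15 + 296)) = √(-17700 + 311) = √(-17389) = I*√17389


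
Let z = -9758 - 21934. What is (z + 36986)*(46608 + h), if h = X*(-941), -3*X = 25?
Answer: 864769606/3 ≈ 2.8826e+8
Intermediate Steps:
X = -25/3 (X = -⅓*25 = -25/3 ≈ -8.3333)
z = -31692
h = 23525/3 (h = -25/3*(-941) = 23525/3 ≈ 7841.7)
(z + 36986)*(46608 + h) = (-31692 + 36986)*(46608 + 23525/3) = 5294*(163349/3) = 864769606/3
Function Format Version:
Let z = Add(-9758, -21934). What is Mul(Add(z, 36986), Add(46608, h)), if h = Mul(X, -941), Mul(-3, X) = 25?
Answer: Rational(864769606, 3) ≈ 2.8826e+8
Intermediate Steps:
X = Rational(-25, 3) (X = Mul(Rational(-1, 3), 25) = Rational(-25, 3) ≈ -8.3333)
z = -31692
h = Rational(23525, 3) (h = Mul(Rational(-25, 3), -941) = Rational(23525, 3) ≈ 7841.7)
Mul(Add(z, 36986), Add(46608, h)) = Mul(Add(-31692, 36986), Add(46608, Rational(23525, 3))) = Mul(5294, Rational(163349, 3)) = Rational(864769606, 3)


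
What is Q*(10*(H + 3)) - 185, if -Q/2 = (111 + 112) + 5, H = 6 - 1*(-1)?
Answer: -45785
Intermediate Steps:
H = 7 (H = 6 + 1 = 7)
Q = -456 (Q = -2*((111 + 112) + 5) = -2*(223 + 5) = -2*228 = -456)
Q*(10*(H + 3)) - 185 = -4560*(7 + 3) - 185 = -4560*10 - 185 = -456*100 - 185 = -45600 - 185 = -45785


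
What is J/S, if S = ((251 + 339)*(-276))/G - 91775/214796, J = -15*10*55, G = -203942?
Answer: -3285444437400/147823669 ≈ -22225.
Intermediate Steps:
J = -8250 (J = -150*55 = -8250)
S = 8130301795/21902962916 (S = ((251 + 339)*(-276))/(-203942) - 91775/214796 = (590*(-276))*(-1/203942) - 91775*1/214796 = -162840*(-1/203942) - 91775/214796 = 81420/101971 - 91775/214796 = 8130301795/21902962916 ≈ 0.37120)
J/S = -8250/8130301795/21902962916 = -8250*21902962916/8130301795 = -3285444437400/147823669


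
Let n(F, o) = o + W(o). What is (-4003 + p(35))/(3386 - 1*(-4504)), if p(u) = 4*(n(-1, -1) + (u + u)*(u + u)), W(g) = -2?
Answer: 1039/526 ≈ 1.9753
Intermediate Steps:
n(F, o) = -2 + o (n(F, o) = o - 2 = -2 + o)
p(u) = -12 + 16*u² (p(u) = 4*((-2 - 1) + (u + u)*(u + u)) = 4*(-3 + (2*u)*(2*u)) = 4*(-3 + 4*u²) = -12 + 16*u²)
(-4003 + p(35))/(3386 - 1*(-4504)) = (-4003 + (-12 + 16*35²))/(3386 - 1*(-4504)) = (-4003 + (-12 + 16*1225))/(3386 + 4504) = (-4003 + (-12 + 19600))/7890 = (-4003 + 19588)*(1/7890) = 15585*(1/7890) = 1039/526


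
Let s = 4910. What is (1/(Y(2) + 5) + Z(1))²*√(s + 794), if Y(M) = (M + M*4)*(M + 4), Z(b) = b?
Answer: 8712*√1426/4225 ≈ 77.867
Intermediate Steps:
Y(M) = 5*M*(4 + M) (Y(M) = (M + 4*M)*(4 + M) = (5*M)*(4 + M) = 5*M*(4 + M))
(1/(Y(2) + 5) + Z(1))²*√(s + 794) = (1/(5*2*(4 + 2) + 5) + 1)²*√(4910 + 794) = (1/(5*2*6 + 5) + 1)²*√5704 = (1/(60 + 5) + 1)²*(2*√1426) = (1/65 + 1)²*(2*√1426) = (66/65)²*(2*√1426) = 4356*(2*√1426)/4225 = 8712*√1426/4225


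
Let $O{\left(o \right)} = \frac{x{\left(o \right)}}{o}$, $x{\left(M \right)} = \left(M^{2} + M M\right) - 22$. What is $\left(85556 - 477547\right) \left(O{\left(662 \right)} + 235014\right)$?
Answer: $- \frac{30664619813197}{331} \approx -9.2642 \cdot 10^{10}$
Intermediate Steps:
$x{\left(M \right)} = -22 + 2 M^{2}$ ($x{\left(M \right)} = \left(M^{2} + M^{2}\right) - 22 = 2 M^{2} - 22 = -22 + 2 M^{2}$)
$O{\left(o \right)} = \frac{-22 + 2 o^{2}}{o}$
$\left(85556 - 477547\right) \left(O{\left(662 \right)} + 235014\right) = \left(85556 - 477547\right) \left(\left(- \frac{22}{662} + 2 \cdot 662\right) + 235014\right) = - 391991 \left(\left(\left(-22\right) \frac{1}{662} + 1324\right) + 235014\right) = - 391991 \left(\left(- \frac{11}{331} + 1324\right) + 235014\right) = - 391991 \left(\frac{438233}{331} + 235014\right) = \left(-391991\right) \frac{78227867}{331} = - \frac{30664619813197}{331}$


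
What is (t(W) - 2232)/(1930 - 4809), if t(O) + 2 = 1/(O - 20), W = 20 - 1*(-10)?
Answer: 22339/28790 ≈ 0.77593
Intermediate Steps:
W = 30 (W = 20 + 10 = 30)
t(O) = -2 + 1/(-20 + O) (t(O) = -2 + 1/(O - 20) = -2 + 1/(-20 + O))
(t(W) - 2232)/(1930 - 4809) = ((41 - 2*30)/(-20 + 30) - 2232)/(1930 - 4809) = ((41 - 60)/10 - 2232)/(-2879) = ((⅒)*(-19) - 2232)*(-1/2879) = (-19/10 - 2232)*(-1/2879) = -22339/10*(-1/2879) = 22339/28790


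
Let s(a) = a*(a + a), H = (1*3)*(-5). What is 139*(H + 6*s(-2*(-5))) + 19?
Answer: 164734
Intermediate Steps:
H = -15 (H = 3*(-5) = -15)
s(a) = 2*a² (s(a) = a*(2*a) = 2*a²)
139*(H + 6*s(-2*(-5))) + 19 = 139*(-15 + 6*(2*(-2*(-5))²)) + 19 = 139*(-15 + 6*(2*10²)) + 19 = 139*(-15 + 6*(2*100)) + 19 = 139*(-15 + 6*200) + 19 = 139*(-15 + 1200) + 19 = 139*1185 + 19 = 164715 + 19 = 164734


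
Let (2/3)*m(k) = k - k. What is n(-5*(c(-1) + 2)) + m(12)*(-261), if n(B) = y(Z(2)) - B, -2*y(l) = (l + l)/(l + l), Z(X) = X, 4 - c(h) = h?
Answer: 69/2 ≈ 34.500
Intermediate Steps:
c(h) = 4 - h
y(l) = -½ (y(l) = -(l + l)/(2*(l + l)) = -2*l/(2*(2*l)) = -2*l*1/(2*l)/2 = -½*1 = -½)
m(k) = 0 (m(k) = 3*(k - k)/2 = (3/2)*0 = 0)
n(B) = -½ - B
n(-5*(c(-1) + 2)) + m(12)*(-261) = (-½ - (-5)*((4 - 1*(-1)) + 2)) + 0*(-261) = (-½ - (-5)*((4 + 1) + 2)) + 0 = (-½ - (-5)*(5 + 2)) + 0 = (-½ - (-5)*7) + 0 = (-½ - 1*(-35)) + 0 = (-½ + 35) + 0 = 69/2 + 0 = 69/2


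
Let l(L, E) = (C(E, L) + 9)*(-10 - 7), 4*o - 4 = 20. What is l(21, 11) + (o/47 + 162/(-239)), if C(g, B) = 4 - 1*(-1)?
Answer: -2679634/11233 ≈ -238.55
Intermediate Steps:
o = 6 (o = 1 + (¼)*20 = 1 + 5 = 6)
C(g, B) = 5 (C(g, B) = 4 + 1 = 5)
l(L, E) = -238 (l(L, E) = (5 + 9)*(-10 - 7) = 14*(-17) = -238)
l(21, 11) + (o/47 + 162/(-239)) = -238 + (6/47 + 162/(-239)) = -238 + (6*(1/47) + 162*(-1/239)) = -238 + (6/47 - 162/239) = -238 - 6180/11233 = -2679634/11233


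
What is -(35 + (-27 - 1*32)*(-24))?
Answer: -1451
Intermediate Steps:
-(35 + (-27 - 1*32)*(-24)) = -(35 + (-27 - 32)*(-24)) = -(35 - 59*(-24)) = -(35 + 1416) = -1*1451 = -1451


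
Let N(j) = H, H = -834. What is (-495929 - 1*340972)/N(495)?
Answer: 278967/278 ≈ 1003.5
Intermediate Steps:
N(j) = -834
(-495929 - 1*340972)/N(495) = (-495929 - 1*340972)/(-834) = (-495929 - 340972)*(-1/834) = -836901*(-1/834) = 278967/278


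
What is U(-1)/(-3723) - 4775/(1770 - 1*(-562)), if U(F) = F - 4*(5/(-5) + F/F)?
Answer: -17774993/8682036 ≈ -2.0473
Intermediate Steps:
U(F) = F (U(F) = F - 4*(5*(-⅕) + 1) = F - 4*(-1 + 1) = F - 4*0 = F + 0 = F)
U(-1)/(-3723) - 4775/(1770 - 1*(-562)) = -1/(-3723) - 4775/(1770 - 1*(-562)) = -1*(-1/3723) - 4775/(1770 + 562) = 1/3723 - 4775/2332 = -17774993/8682036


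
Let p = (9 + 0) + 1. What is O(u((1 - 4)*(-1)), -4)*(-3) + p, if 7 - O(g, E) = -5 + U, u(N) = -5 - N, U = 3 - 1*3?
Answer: -26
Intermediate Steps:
U = 0 (U = 3 - 3 = 0)
p = 10 (p = 9 + 1 = 10)
O(g, E) = 12 (O(g, E) = 7 - (-5 + 0) = 7 - 1*(-5) = 7 + 5 = 12)
O(u((1 - 4)*(-1)), -4)*(-3) + p = 12*(-3) + 10 = -36 + 10 = -26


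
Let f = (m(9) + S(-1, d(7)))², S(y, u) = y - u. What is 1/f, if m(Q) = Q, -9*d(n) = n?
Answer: 81/6241 ≈ 0.012979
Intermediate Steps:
d(n) = -n/9
f = 6241/81 (f = (9 + (-1 - (-1)*7/9))² = (9 + (-1 - 1*(-7/9)))² = (9 + (-1 + 7/9))² = (9 - 2/9)² = (79/9)² = 6241/81 ≈ 77.049)
1/f = 1/(6241/81) = 81/6241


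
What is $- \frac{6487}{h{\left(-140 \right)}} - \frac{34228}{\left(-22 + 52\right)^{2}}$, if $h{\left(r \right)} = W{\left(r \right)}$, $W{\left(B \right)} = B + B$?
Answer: $- \frac{187277}{12600} \approx -14.863$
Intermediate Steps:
$W{\left(B \right)} = 2 B$
$h{\left(r \right)} = 2 r$
$- \frac{6487}{h{\left(-140 \right)}} - \frac{34228}{\left(-22 + 52\right)^{2}} = - \frac{6487}{2 \left(-140\right)} - \frac{34228}{\left(-22 + 52\right)^{2}} = - \frac{6487}{-280} - \frac{34228}{30^{2}} = \left(-6487\right) \left(- \frac{1}{280}\right) - \frac{34228}{900} = \frac{6487}{280} - \frac{8557}{225} = - \frac{187277}{12600}$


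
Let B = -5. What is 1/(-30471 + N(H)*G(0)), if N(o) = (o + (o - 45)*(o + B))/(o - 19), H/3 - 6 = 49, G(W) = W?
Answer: -1/30471 ≈ -3.2818e-5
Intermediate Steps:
H = 165 (H = 18 + 3*49 = 18 + 147 = 165)
N(o) = (o + (-45 + o)*(-5 + o))/(-19 + o) (N(o) = (o + (o - 45)*(o - 5))/(o - 19) = (o + (-45 + o)*(-5 + o))/(-19 + o))
1/(-30471 + N(H)*G(0)) = 1/(-30471 + ((225 + 165² - 49*165)/(-19 + 165))*0) = 1/(-30471 + ((225 + 27225 - 8085)/146)*0) = 1/(-30471 + ((1/146)*19365)*0) = 1/(-30471 + (19365/146)*0) = 1/(-30471 + 0) = 1/(-30471) = -1/30471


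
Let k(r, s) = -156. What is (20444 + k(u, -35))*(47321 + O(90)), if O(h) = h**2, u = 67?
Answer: 1124381248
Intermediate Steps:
(20444 + k(u, -35))*(47321 + O(90)) = (20444 - 156)*(47321 + 90**2) = 20288*(47321 + 8100) = 20288*55421 = 1124381248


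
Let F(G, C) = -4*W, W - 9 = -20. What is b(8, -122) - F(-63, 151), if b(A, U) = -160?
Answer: -204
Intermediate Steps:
W = -11 (W = 9 - 20 = -11)
F(G, C) = 44 (F(G, C) = -4*(-11) = 44)
b(8, -122) - F(-63, 151) = -160 - 1*44 = -160 - 44 = -204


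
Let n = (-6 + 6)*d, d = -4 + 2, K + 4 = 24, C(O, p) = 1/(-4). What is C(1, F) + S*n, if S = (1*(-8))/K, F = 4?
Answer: -¼ ≈ -0.25000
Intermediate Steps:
C(O, p) = -¼
K = 20 (K = -4 + 24 = 20)
d = -2
n = 0 (n = (-6 + 6)*(-2) = 0*(-2) = 0)
S = -⅖ (S = (1*(-8))/20 = -8*1/20 = -⅖ ≈ -0.40000)
C(1, F) + S*n = -¼ - ⅖*0 = -¼ + 0 = -¼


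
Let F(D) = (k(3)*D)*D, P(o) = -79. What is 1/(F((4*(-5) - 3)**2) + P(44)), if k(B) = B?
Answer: 1/839444 ≈ 1.1913e-6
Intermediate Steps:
F(D) = 3*D**2 (F(D) = (3*D)*D = 3*D**2)
1/(F((4*(-5) - 3)**2) + P(44)) = 1/(3*((4*(-5) - 3)**2)**2 - 79) = 1/(3*((-20 - 3)**2)**2 - 79) = 1/(3*((-23)**2)**2 - 79) = 1/(3*529**2 - 79) = 1/(3*279841 - 79) = 1/(839523 - 79) = 1/839444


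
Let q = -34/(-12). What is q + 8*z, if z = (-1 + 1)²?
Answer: 17/6 ≈ 2.8333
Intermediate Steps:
z = 0 (z = 0² = 0)
q = 17/6 (q = -34*(-1/12) = 17/6 ≈ 2.8333)
q + 8*z = 17/6 + 8*0 = 17/6 + 0 = 17/6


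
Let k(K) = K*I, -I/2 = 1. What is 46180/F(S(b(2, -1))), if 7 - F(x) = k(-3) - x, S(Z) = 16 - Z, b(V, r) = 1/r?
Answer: 23090/9 ≈ 2565.6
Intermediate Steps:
I = -2 (I = -2*1 = -2)
k(K) = -2*K (k(K) = K*(-2) = -2*K)
F(x) = 1 + x (F(x) = 7 - (-2*(-3) - x) = 7 - (6 - x) = 7 + (-6 + x) = 1 + x)
46180/F(S(b(2, -1))) = 46180/(1 + (16 - 1/(-1))) = 46180/(1 + (16 - 1*(-1))) = 46180/(1 + (16 + 1)) = 46180/(1 + 17) = 46180/18 = 46180*(1/18) = 23090/9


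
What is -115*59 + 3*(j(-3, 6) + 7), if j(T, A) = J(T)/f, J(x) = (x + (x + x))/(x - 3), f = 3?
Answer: -13525/2 ≈ -6762.5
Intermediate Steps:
J(x) = 3*x/(-3 + x) (J(x) = (x + 2*x)/(-3 + x) = (3*x)/(-3 + x) = 3*x/(-3 + x))
j(T, A) = T/(-3 + T) (j(T, A) = (3*T/(-3 + T))/3 = (3*T/(-3 + T))*(1/3) = T/(-3 + T))
-115*59 + 3*(j(-3, 6) + 7) = -115*59 + 3*(-3/(-3 - 3) + 7) = -6785 + 3*(-3/(-6) + 7) = -6785 + 3*(-3*(-1/6) + 7) = -6785 + 3*(1/2 + 7) = -6785 + 3*(15/2) = -6785 + 45/2 = -13525/2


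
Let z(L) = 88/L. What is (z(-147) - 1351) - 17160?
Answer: -2721205/147 ≈ -18512.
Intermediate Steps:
(z(-147) - 1351) - 17160 = (88/(-147) - 1351) - 17160 = (88*(-1/147) - 1351) - 17160 = (-88/147 - 1351) - 17160 = -198685/147 - 17160 = -2721205/147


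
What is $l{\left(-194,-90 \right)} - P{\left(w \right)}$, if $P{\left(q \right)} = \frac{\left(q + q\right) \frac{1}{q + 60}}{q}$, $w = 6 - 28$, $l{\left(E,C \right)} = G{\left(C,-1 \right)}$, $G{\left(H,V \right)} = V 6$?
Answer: $- \frac{115}{19} \approx -6.0526$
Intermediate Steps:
$G{\left(H,V \right)} = 6 V$
$l{\left(E,C \right)} = -6$ ($l{\left(E,C \right)} = 6 \left(-1\right) = -6$)
$w = -22$ ($w = 6 - 28 = -22$)
$P{\left(q \right)} = \frac{2}{60 + q}$ ($P{\left(q \right)} = \frac{2 q \frac{1}{60 + q}}{q} = \frac{2}{60 + q}$)
$l{\left(-194,-90 \right)} - P{\left(w \right)} = -6 - \frac{2}{60 - 22} = -6 - \frac{2}{38} = -6 - 2 \cdot \frac{1}{38} = -6 - \frac{1}{19} = - \frac{115}{19}$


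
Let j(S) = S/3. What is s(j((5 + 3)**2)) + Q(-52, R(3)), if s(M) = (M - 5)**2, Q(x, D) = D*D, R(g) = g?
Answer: 2482/9 ≈ 275.78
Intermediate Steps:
Q(x, D) = D**2
j(S) = S/3 (j(S) = S*(1/3) = S/3)
s(M) = (-5 + M)**2
s(j((5 + 3)**2)) + Q(-52, R(3)) = (-5 + (5 + 3)**2/3)**2 + 3**2 = (-5 + (1/3)*8**2)**2 + 9 = (-5 + (1/3)*64)**2 + 9 = (-5 + 64/3)**2 + 9 = (49/3)**2 + 9 = 2401/9 + 9 = 2482/9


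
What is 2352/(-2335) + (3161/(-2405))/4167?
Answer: -4715653291/4680103545 ≈ -1.0076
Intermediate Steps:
2352/(-2335) + (3161/(-2405))/4167 = 2352*(-1/2335) + (3161*(-1/2405))*(1/4167) = -2352/2335 - 3161/2405*1/4167 = -2352/2335 - 3161/10021635 = -4715653291/4680103545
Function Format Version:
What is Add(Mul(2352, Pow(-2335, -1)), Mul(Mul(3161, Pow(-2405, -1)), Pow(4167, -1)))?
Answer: Rational(-4715653291, 4680103545) ≈ -1.0076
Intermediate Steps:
Add(Mul(2352, Pow(-2335, -1)), Mul(Mul(3161, Pow(-2405, -1)), Pow(4167, -1))) = Add(Mul(2352, Rational(-1, 2335)), Mul(Mul(3161, Rational(-1, 2405)), Rational(1, 4167))) = Add(Rational(-2352, 2335), Mul(Rational(-3161, 2405), Rational(1, 4167))) = Add(Rational(-2352, 2335), Rational(-3161, 10021635)) = Rational(-4715653291, 4680103545)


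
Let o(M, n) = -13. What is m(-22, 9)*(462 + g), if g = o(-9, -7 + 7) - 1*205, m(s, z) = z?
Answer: 2196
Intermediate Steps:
g = -218 (g = -13 - 1*205 = -13 - 205 = -218)
m(-22, 9)*(462 + g) = 9*(462 - 218) = 9*244 = 2196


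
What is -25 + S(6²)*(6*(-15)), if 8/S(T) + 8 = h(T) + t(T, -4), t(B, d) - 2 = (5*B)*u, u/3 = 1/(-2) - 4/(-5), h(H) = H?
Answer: -115/4 ≈ -28.750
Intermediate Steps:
u = 9/10 (u = 3*(1/(-2) - 4/(-5)) = 3*(1*(-½) - 4*(-⅕)) = 3*(-½ + ⅘) = 3*(3/10) = 9/10 ≈ 0.90000)
t(B, d) = 2 + 9*B/2 (t(B, d) = 2 + (5*B)*(9/10) = 2 + 9*B/2)
S(T) = 8/(-6 + 11*T/2) (S(T) = 8/(-8 + (T + (2 + 9*T/2))) = 8/(-8 + (2 + 11*T/2)) = 8/(-6 + 11*T/2))
-25 + S(6²)*(6*(-15)) = -25 + (16/(-12 + 11*6²))*(6*(-15)) = -25 + (16/(-12 + 11*36))*(-90) = -25 + (16/(-12 + 396))*(-90) = -25 + (16/384)*(-90) = -25 + (16*(1/384))*(-90) = -25 + (1/24)*(-90) = -25 - 15/4 = -115/4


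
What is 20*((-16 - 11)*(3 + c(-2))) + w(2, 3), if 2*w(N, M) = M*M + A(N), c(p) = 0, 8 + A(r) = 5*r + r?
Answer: -3227/2 ≈ -1613.5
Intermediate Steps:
A(r) = -8 + 6*r (A(r) = -8 + (5*r + r) = -8 + 6*r)
w(N, M) = -4 + M²/2 + 3*N (w(N, M) = (M*M + (-8 + 6*N))/2 = (M² + (-8 + 6*N))/2 = (-8 + M² + 6*N)/2 = -4 + M²/2 + 3*N)
20*((-16 - 11)*(3 + c(-2))) + w(2, 3) = 20*((-16 - 11)*(3 + 0)) + (-4 + (½)*3² + 3*2) = 20*(-27*3) + (-4 + (½)*9 + 6) = 20*(-81) + (-4 + 9/2 + 6) = -1620 + 13/2 = -3227/2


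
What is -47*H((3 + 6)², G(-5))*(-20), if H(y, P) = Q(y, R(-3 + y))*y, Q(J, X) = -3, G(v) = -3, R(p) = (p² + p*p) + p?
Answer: -228420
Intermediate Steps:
R(p) = p + 2*p² (R(p) = (p² + p²) + p = 2*p² + p = p + 2*p²)
H(y, P) = -3*y
-47*H((3 + 6)², G(-5))*(-20) = -(-141)*(3 + 6)²*(-20) = -(-141)*9²*(-20) = -(-141)*81*(-20) = -47*(-243)*(-20) = 11421*(-20) = -228420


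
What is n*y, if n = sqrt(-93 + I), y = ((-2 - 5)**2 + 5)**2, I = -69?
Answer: 26244*I*sqrt(2) ≈ 37115.0*I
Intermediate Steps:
y = 2916 (y = ((-7)**2 + 5)**2 = (49 + 5)**2 = 54**2 = 2916)
n = 9*I*sqrt(2) (n = sqrt(-93 - 69) = sqrt(-162) = 9*I*sqrt(2) ≈ 12.728*I)
n*y = (9*I*sqrt(2))*2916 = 26244*I*sqrt(2)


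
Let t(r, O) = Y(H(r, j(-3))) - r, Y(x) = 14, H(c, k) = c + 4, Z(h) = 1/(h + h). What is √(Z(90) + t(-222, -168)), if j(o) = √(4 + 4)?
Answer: √212405/30 ≈ 15.362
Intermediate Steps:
j(o) = 2*√2 (j(o) = √8 = 2*√2)
Z(h) = 1/(2*h)
H(c, k) = 4 + c
t(r, O) = 14 - r
√(Z(90) + t(-222, -168)) = √((½)/90 + (14 - 1*(-222))) = √((½)*(1/90) + (14 + 222)) = √(1/180 + 236) = √(42481/180) = √212405/30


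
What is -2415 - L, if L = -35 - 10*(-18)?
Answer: -2560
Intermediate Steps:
L = 145 (L = -35 + 180 = 145)
-2415 - L = -2415 - 1*145 = -2415 - 145 = -2560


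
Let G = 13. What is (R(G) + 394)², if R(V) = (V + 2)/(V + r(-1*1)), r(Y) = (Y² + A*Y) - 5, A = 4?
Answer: 157609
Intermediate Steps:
r(Y) = -5 + Y² + 4*Y (r(Y) = (Y² + 4*Y) - 5 = -5 + Y² + 4*Y)
R(V) = (2 + V)/(-8 + V) (R(V) = (V + 2)/(V + (-5 + (-1*1)² + 4*(-1*1))) = (2 + V)/(V + (-5 + (-1)² + 4*(-1))) = (2 + V)/(V + (-5 + 1 - 4)) = (2 + V)/(V - 8) = (2 + V)/(-8 + V))
(R(G) + 394)² = ((2 + 13)/(-8 + 13) + 394)² = (15/5 + 394)² = ((⅕)*15 + 394)² = (3 + 394)² = 397² = 157609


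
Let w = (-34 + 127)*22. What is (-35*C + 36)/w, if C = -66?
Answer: 391/341 ≈ 1.1466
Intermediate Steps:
w = 2046 (w = 93*22 = 2046)
(-35*C + 36)/w = (-35*(-66) + 36)/2046 = (2310 + 36)*(1/2046) = 2346*(1/2046) = 391/341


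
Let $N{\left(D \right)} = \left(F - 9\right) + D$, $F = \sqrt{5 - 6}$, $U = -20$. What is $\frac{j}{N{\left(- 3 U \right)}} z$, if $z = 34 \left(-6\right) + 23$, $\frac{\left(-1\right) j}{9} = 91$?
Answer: $\frac{7560189}{2602} - \frac{148239 i}{2602} \approx 2905.5 - 56.971 i$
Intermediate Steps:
$j = -819$ ($j = \left(-9\right) 91 = -819$)
$F = i$ ($F = \sqrt{-1} = i \approx 1.0 i$)
$N{\left(D \right)} = -9 + i + D$ ($N{\left(D \right)} = \left(i - 9\right) + D = \left(-9 + i\right) + D = -9 + i + D$)
$z = -181$ ($z = -204 + 23 = -181$)
$\frac{j}{N{\left(- 3 U \right)}} z = - \frac{819}{-9 + i - -60} \left(-181\right) = - \frac{819}{-9 + i + 60} \left(-181\right) = - \frac{819}{51 + i} \left(-181\right) = - 819 \frac{51 - i}{2602} \left(-181\right) = - \frac{819 \left(51 - i\right)}{2602} \left(-181\right) = \frac{148239 \left(51 - i\right)}{2602}$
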